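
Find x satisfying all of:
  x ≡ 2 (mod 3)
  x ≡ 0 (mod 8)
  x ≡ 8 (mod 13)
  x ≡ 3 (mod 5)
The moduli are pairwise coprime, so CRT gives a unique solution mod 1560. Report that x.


Product of moduli M = 3 · 8 · 13 · 5 = 1560.
Merge one congruence at a time:
  Start: x ≡ 2 (mod 3).
  Combine with x ≡ 0 (mod 8); new modulus lcm = 24.
    Write x = 2 + 3·t and substitute into x ≡ 0 (mod 8): 3·t ≡ 0 − 2 = -2 (mod 8).
    Reduce coefficients mod 8: 3·t ≡ 6 (mod 8).
    The inverse of 3 mod 8 is 3 (since 3·3 = 9 = 1·8 + 1), so t ≡ 3·6 = 18 ≡ 2 (mod 8).
    Then x = 2 + 3·2 = 8, valid modulo lcm(3, 8) = 24: x ≡ 8 (mod 24).
  Combine with x ≡ 8 (mod 13); new modulus lcm = 312.
    Write x = 8 + 24·t and substitute into x ≡ 8 (mod 13): 24·t ≡ 8 − 8 = 0 (mod 13).
    Reduce coefficients mod 13: 11·t ≡ 0 (mod 13).
    The inverse of 11 mod 13 is 6 (since 11·6 = 66 = 5·13 + 1), so t ≡ 6·0 = 0 ≡ 0 (mod 13).
    Then x = 8 + 24·0 = 8, valid modulo lcm(24, 13) = 312: x ≡ 8 (mod 312).
  Combine with x ≡ 3 (mod 5); new modulus lcm = 1560.
    Write x = 8 + 312·t and substitute into x ≡ 3 (mod 5): 312·t ≡ 3 − 8 = -5 (mod 5).
    Reduce coefficients mod 5: 2·t ≡ 0 (mod 5).
    The inverse of 2 mod 5 is 3 (since 2·3 = 6 = 1·5 + 1), so t ≡ 3·0 = 0 ≡ 0 (mod 5).
    Then x = 8 + 312·0 = 8, valid modulo lcm(312, 5) = 1560: x ≡ 8 (mod 1560).
Verify against each original: 8 mod 3 = 2, 8 mod 8 = 0, 8 mod 13 = 8, 8 mod 5 = 3.

x ≡ 8 (mod 1560).


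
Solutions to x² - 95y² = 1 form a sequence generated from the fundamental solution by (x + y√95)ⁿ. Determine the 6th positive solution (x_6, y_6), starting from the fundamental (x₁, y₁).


Step 1: Find the fundamental solution (x₁, y₁) of x² - 95y² = 1.
  Expand √95 as a continued fraction. a₀ = ⌊√95⌋ = 9; iterate m_{k+1} = d_k·a_k − m_k, d_{k+1} = (95 − m_{k+1}²)/d_k, a_{k+1} = ⌊(a₀ + m_{k+1})/d_{k+1}⌋ (starting m₀ = 0, d₀ = 1), with convergents p_k = a_k·p_{k-1} + p_{k-2}, q_k = a_k·q_{k-1} + q_{k-2} (p₋₁ = 1, q₋₁ = 0):
  k = 0: a₀ = 9; p₀/q₀ = 9/1; p₀² − 95·q₀² = 81 − 95 = -14.
  k = 1: m = 9, d = 14, a = ⌊(9 + 9)/14⌋ = 1; p/q = (1·9 + 1)/(1·1 + 0) = 10/1; p² − 95·q² = 100 − 95 = 5.
  k = 2: m = 5, d = 5, a = ⌊(9 + 5)/5⌋ = 2; p/q = (2·10 + 9)/(2·1 + 1) = 29/3; p² − 95·q² = 841 − 855 = -14.
  k = 3: m = 5, d = 14, a = ⌊(9 + 5)/14⌋ = 1; p/q = (1·29 + 10)/(1·3 + 1) = 39/4; p² − 95·q² = 1521 − 1520 = 1.
  The first convergent with p² − 95·q² = 1 gives the fundamental solution (x₁, y₁) = (39, 4).
Step 2: Apply the recurrence (x_{n+1}, y_{n+1}) = (x₁x_n + 95y₁y_n, x₁y_n + y₁x_n) repeatedly.
  From (x_1, y_1) = (39, 4): x_2 = 39·39 + 95·4·4 = 3041; y_2 = 39·4 + 4·39 = 312.
  From (x_2, y_2) = (3041, 312): x_3 = 39·3041 + 95·4·312 = 237159; y_3 = 39·312 + 4·3041 = 24332.
  From (x_3, y_3) = (237159, 24332): x_4 = 39·237159 + 95·4·24332 = 18495361; y_4 = 39·24332 + 4·237159 = 1897584.
  From (x_4, y_4) = (18495361, 1897584): x_5 = 39·18495361 + 95·4·1897584 = 1442400999; y_5 = 39·1897584 + 4·18495361 = 147987220.
  From (x_5, y_5) = (1442400999, 147987220): x_6 = 39·1442400999 + 95·4·147987220 = 112488782561; y_6 = 39·147987220 + 4·1442400999 = 11541105576.
Step 3: Verify x_6² - 95·y_6² = 12653726202055937718721 - 12653726202055937718720 = 1 (should be 1). ✓

(x_1, y_1) = (39, 4); (x_6, y_6) = (112488782561, 11541105576).


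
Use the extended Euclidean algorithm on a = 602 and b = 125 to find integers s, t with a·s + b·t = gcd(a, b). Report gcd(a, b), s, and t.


Euclidean algorithm on (602, 125) — divide until remainder is 0:
  602 = 4 · 125 + 102
  125 = 1 · 102 + 23
  102 = 4 · 23 + 10
  23 = 2 · 10 + 3
  10 = 3 · 3 + 1
  3 = 3 · 1 + 0
gcd(602, 125) = 1.
Track Bezout coefficients alongside the remainders: start with r₀ = 602 = a·1 + b·0 (s = 1, t = 0) and r₁ = 125 = a·0 + b·1 (s = 0, t = 1); each new remainder r_{k+1} = r_{k-1} − q_k·r_k inherits s_{k+1} = s_{k-1} − q_k·s_k, t_{k+1} = t_{k-1} − q_k·t_k, so r_k = a·s_k + b·t_k at every step:
  q = 4: r = 102, s = 1 − 4·0 = 1, t = 0 − 4·1 = -4  (check: 602·1 + 125·(-4) = 102)
  q = 1: r = 23, s = 0 − 1·1 = -1, t = 1 − 1·(-4) = 5  (check: 602·(-1) + 125·5 = 23)
  q = 4: r = 10, s = 1 − 4·(-1) = 5, t = -4 − 4·5 = -24  (check: 602·5 + 125·(-24) = 10)
  q = 2: r = 3, s = -1 − 2·5 = -11, t = 5 − 2·(-24) = 53  (check: 602·(-11) + 125·53 = 3)
  q = 3: r = 1, s = 5 − 3·(-11) = 38, t = -24 − 3·53 = -183  (check: 602·38 + 125·(-183) = 1)
The row with r = 1 (the gcd) gives the Bezout coefficients s = 38, t = -183.
Result: 602 · (38) + 125 · (-183) = 1.

gcd(602, 125) = 1; s = 38, t = -183 (check: 602·38 + 125·(-183) = 1).


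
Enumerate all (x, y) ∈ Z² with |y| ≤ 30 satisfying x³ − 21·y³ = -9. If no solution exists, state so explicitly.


The equation is x³ - 21y³ = -9. For fixed y, x³ = 21·y³ − 9, so a solution requires the RHS to be a perfect cube.
Strategy: iterate y from -30 to 30, compute RHS = 21·y³ − 9, and check whether it is a (positive or negative) perfect cube.
Check small values of y:
  y = 0: RHS = -9 is not a perfect cube.
  y = 1: RHS = 12 is not a perfect cube.
  y = -1: RHS = -30 is not a perfect cube.
  y = 2: RHS = 159 is not a perfect cube.
  y = -2: RHS = -177 is not a perfect cube.
  y = 3: RHS = 558 is not a perfect cube.
  y = -3: RHS = -576 is not a perfect cube.
Continuing the search up to |y| = 30 finds no solutions either.
No (x, y) in the scanned range satisfies the equation.

No integer solutions with |y| ≤ 30.


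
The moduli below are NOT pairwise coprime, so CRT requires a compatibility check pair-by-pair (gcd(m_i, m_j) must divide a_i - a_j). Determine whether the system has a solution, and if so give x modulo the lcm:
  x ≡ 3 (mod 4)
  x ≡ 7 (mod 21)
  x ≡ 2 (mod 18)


Moduli 4, 21, 18 are not pairwise coprime, so CRT works modulo lcm(m_i) when all pairwise compatibility conditions hold.
Pairwise compatibility: gcd(m_i, m_j) must divide a_i - a_j for every pair.
Merge one congruence at a time:
  Start: x ≡ 3 (mod 4).
  Combine with x ≡ 7 (mod 21): gcd(4, 21) = 1; 7 - 3 = 4, which IS divisible by 1, so compatible.
    Write x = 3 + 4·t and substitute into x ≡ 7 (mod 21): 4·t ≡ 7 − 3 = 4 (mod 21).
    The inverse of 4 mod 21 is 16 (since 4·16 = 64 = 3·21 + 1), so t ≡ 16·4 = 64 ≡ 1 (mod 21).
    Then x = 3 + 4·1 = 7, valid modulo lcm(4, 21) = 84: x ≡ 7 (mod 84).
  Combine with x ≡ 2 (mod 18): gcd(84, 18) = 6, and 2 - 7 = -5 is NOT divisible by 6.
    ⇒ system is inconsistent (no integer solution).

No solution (the system is inconsistent).


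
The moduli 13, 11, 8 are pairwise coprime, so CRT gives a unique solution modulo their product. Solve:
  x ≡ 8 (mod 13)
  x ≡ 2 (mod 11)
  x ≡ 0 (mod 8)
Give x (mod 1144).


Moduli 13, 11, 8 are pairwise coprime; by CRT there is a unique solution modulo M = 13 · 11 · 8 = 1144.
Solve pairwise, accumulating the modulus:
  Start with x ≡ 8 (mod 13).
  Combine with x ≡ 2 (mod 11): since gcd(13, 11) = 1, we get a unique residue mod 143.
    Write x = 8 + 13·t and substitute into x ≡ 2 (mod 11): 13·t ≡ 2 − 8 = -6 (mod 11).
    Reduce coefficients mod 11: 2·t ≡ 5 (mod 11).
    The inverse of 2 mod 11 is 6 (since 2·6 = 12 = 1·11 + 1), so t ≡ 6·5 = 30 ≡ 8 (mod 11).
    Then x = 8 + 13·8 = 112, valid modulo lcm(13, 11) = 143: x ≡ 112 (mod 143).
  Combine with x ≡ 0 (mod 8): since gcd(143, 8) = 1, we get a unique residue mod 1144.
    Write x = 112 + 143·t and substitute into x ≡ 0 (mod 8): 143·t ≡ 0 − 112 = -112 (mod 8).
    Reduce coefficients mod 8: 7·t ≡ 0 (mod 8).
    The inverse of 7 mod 8 is 7 (since 7·7 = 49 = 6·8 + 1), so t ≡ 7·0 = 0 ≡ 0 (mod 8).
    Then x = 112 + 143·0 = 112, valid modulo lcm(143, 8) = 1144: x ≡ 112 (mod 1144).
Verify: 112 mod 13 = 8 ✓, 112 mod 11 = 2 ✓, 112 mod 8 = 0 ✓.

x ≡ 112 (mod 1144).


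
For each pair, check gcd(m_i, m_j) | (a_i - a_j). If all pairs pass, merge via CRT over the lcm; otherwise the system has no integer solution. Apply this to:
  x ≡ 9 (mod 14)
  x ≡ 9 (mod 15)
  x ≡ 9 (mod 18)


Moduli 14, 15, 18 are not pairwise coprime, so CRT works modulo lcm(m_i) when all pairwise compatibility conditions hold.
Pairwise compatibility: gcd(m_i, m_j) must divide a_i - a_j for every pair.
Merge one congruence at a time:
  Start: x ≡ 9 (mod 14).
  Combine with x ≡ 9 (mod 15): gcd(14, 15) = 1; 9 - 9 = 0, which IS divisible by 1, so compatible.
    Write x = 9 + 14·t and substitute into x ≡ 9 (mod 15): 14·t ≡ 9 − 9 = 0 (mod 15).
    The inverse of 14 mod 15 is 14 (since 14·14 = 196 = 13·15 + 1), so t ≡ 14·0 = 0 ≡ 0 (mod 15).
    Then x = 9 + 14·0 = 9, valid modulo lcm(14, 15) = 210: x ≡ 9 (mod 210).
  Combine with x ≡ 9 (mod 18): gcd(210, 18) = 6; 9 - 9 = 0, which IS divisible by 6, so compatible.
    Write x = 9 + 210·t and substitute into x ≡ 9 (mod 18): 210·t ≡ 9 − 9 = 0 (mod 18).
    Divide the congruence (and modulus) by g = 6: 35·t ≡ 0 (mod 3).
    Reduce coefficients mod 3: 2·t ≡ 0 (mod 3).
    The inverse of 2 mod 3 is 2 (since 2·2 = 4 = 1·3 + 1), so t ≡ 2·0 = 0 ≡ 0 (mod 3).
    Then x = 9 + 210·0 = 9, valid modulo lcm(210, 18) = 630: x ≡ 9 (mod 630).
Verify: 9 mod 14 = 9, 9 mod 15 = 9, 9 mod 18 = 9.

x ≡ 9 (mod 630).


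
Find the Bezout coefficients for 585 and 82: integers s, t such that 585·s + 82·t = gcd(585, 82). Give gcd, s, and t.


Euclidean algorithm on (585, 82) — divide until remainder is 0:
  585 = 7 · 82 + 11
  82 = 7 · 11 + 5
  11 = 2 · 5 + 1
  5 = 5 · 1 + 0
gcd(585, 82) = 1.
Track Bezout coefficients alongside the remainders: start with r₀ = 585 = a·1 + b·0 (s = 1, t = 0) and r₁ = 82 = a·0 + b·1 (s = 0, t = 1); each new remainder r_{k+1} = r_{k-1} − q_k·r_k inherits s_{k+1} = s_{k-1} − q_k·s_k, t_{k+1} = t_{k-1} − q_k·t_k, so r_k = a·s_k + b·t_k at every step:
  q = 7: r = 11, s = 1 − 7·0 = 1, t = 0 − 7·1 = -7  (check: 585·1 + 82·(-7) = 11)
  q = 7: r = 5, s = 0 − 7·1 = -7, t = 1 − 7·(-7) = 50  (check: 585·(-7) + 82·50 = 5)
  q = 2: r = 1, s = 1 − 2·(-7) = 15, t = -7 − 2·50 = -107  (check: 585·15 + 82·(-107) = 1)
The row with r = 1 (the gcd) gives the Bezout coefficients s = 15, t = -107.
Result: 585 · (15) + 82 · (-107) = 1.

gcd(585, 82) = 1; s = 15, t = -107 (check: 585·15 + 82·(-107) = 1).


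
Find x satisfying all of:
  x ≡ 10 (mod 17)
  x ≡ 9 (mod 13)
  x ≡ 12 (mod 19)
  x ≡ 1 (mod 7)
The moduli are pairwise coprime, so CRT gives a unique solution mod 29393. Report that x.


Product of moduli M = 17 · 13 · 19 · 7 = 29393.
Merge one congruence at a time:
  Start: x ≡ 10 (mod 17).
  Combine with x ≡ 9 (mod 13); new modulus lcm = 221.
    Write x = 10 + 17·t and substitute into x ≡ 9 (mod 13): 17·t ≡ 9 − 10 = -1 (mod 13).
    Reduce coefficients mod 13: 4·t ≡ 12 (mod 13).
    The inverse of 4 mod 13 is 10 (since 4·10 = 40 = 3·13 + 1), so t ≡ 10·12 = 120 ≡ 3 (mod 13).
    Then x = 10 + 17·3 = 61, valid modulo lcm(17, 13) = 221: x ≡ 61 (mod 221).
  Combine with x ≡ 12 (mod 19); new modulus lcm = 4199.
    Write x = 61 + 221·t and substitute into x ≡ 12 (mod 19): 221·t ≡ 12 − 61 = -49 (mod 19).
    Reduce coefficients mod 19: 12·t ≡ 8 (mod 19).
    The inverse of 12 mod 19 is 8 (since 12·8 = 96 = 5·19 + 1), so t ≡ 8·8 = 64 ≡ 7 (mod 19).
    Then x = 61 + 221·7 = 1608, valid modulo lcm(221, 19) = 4199: x ≡ 1608 (mod 4199).
  Combine with x ≡ 1 (mod 7); new modulus lcm = 29393.
    Write x = 1608 + 4199·t and substitute into x ≡ 1 (mod 7): 4199·t ≡ 1 − 1608 = -1607 (mod 7).
    Reduce coefficients mod 7: 6·t ≡ 3 (mod 7).
    The inverse of 6 mod 7 is 6 (since 6·6 = 36 = 5·7 + 1), so t ≡ 6·3 = 18 ≡ 4 (mod 7).
    Then x = 1608 + 4199·4 = 18404, valid modulo lcm(4199, 7) = 29393: x ≡ 18404 (mod 29393).
Verify against each original: 18404 mod 17 = 10, 18404 mod 13 = 9, 18404 mod 19 = 12, 18404 mod 7 = 1.

x ≡ 18404 (mod 29393).


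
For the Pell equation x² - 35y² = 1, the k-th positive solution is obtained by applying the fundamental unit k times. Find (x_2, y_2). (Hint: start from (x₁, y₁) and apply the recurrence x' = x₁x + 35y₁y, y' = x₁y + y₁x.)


Step 1: Find the fundamental solution (x₁, y₁) of x² - 35y² = 1.
  Expand √35 as a continued fraction. a₀ = ⌊√35⌋ = 5; iterate m_{k+1} = d_k·a_k − m_k, d_{k+1} = (35 − m_{k+1}²)/d_k, a_{k+1} = ⌊(a₀ + m_{k+1})/d_{k+1}⌋ (starting m₀ = 0, d₀ = 1), with convergents p_k = a_k·p_{k-1} + p_{k-2}, q_k = a_k·q_{k-1} + q_{k-2} (p₋₁ = 1, q₋₁ = 0):
  k = 0: a₀ = 5; p₀/q₀ = 5/1; p₀² − 35·q₀² = 25 − 35 = -10.
  k = 1: m = 5, d = 10, a = ⌊(5 + 5)/10⌋ = 1; p/q = (1·5 + 1)/(1·1 + 0) = 6/1; p² − 35·q² = 36 − 35 = 1.
  The first convergent with p² − 35·q² = 1 gives the fundamental solution (x₁, y₁) = (6, 1).
Step 2: Apply the recurrence (x_{n+1}, y_{n+1}) = (x₁x_n + 35y₁y_n, x₁y_n + y₁x_n) repeatedly.
  From (x_1, y_1) = (6, 1): x_2 = 6·6 + 35·1·1 = 71; y_2 = 6·1 + 1·6 = 12.
Step 3: Verify x_2² - 35·y_2² = 5041 - 5040 = 1 (should be 1). ✓

(x_1, y_1) = (6, 1); (x_2, y_2) = (71, 12).


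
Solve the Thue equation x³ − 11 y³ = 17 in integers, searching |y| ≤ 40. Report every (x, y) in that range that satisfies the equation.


The equation is x³ - 11y³ = 17. For fixed y, x³ = 11·y³ + 17, so a solution requires the RHS to be a perfect cube.
Strategy: iterate y from -40 to 40, compute RHS = 11·y³ + 17, and check whether it is a (positive or negative) perfect cube.
Check small values of y:
  y = 0: RHS = 17 is not a perfect cube.
  y = 1: RHS = 28 is not a perfect cube.
  y = -1: RHS = 6 is not a perfect cube.
  y = 2: RHS = 105 is not a perfect cube.
  y = -2: RHS = -71 is not a perfect cube.
  y = 3: RHS = 314 is not a perfect cube.
  y = -3: RHS = -280 is not a perfect cube.
Continuing the search up to |y| = 40 finds no solutions either.
No (x, y) in the scanned range satisfies the equation.

No integer solutions with |y| ≤ 40.


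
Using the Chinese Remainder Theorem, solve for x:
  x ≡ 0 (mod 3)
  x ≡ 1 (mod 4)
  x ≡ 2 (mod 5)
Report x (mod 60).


Moduli 3, 4, 5 are pairwise coprime; by CRT there is a unique solution modulo M = 3 · 4 · 5 = 60.
Solve pairwise, accumulating the modulus:
  Start with x ≡ 0 (mod 3).
  Combine with x ≡ 1 (mod 4): since gcd(3, 4) = 1, we get a unique residue mod 12.
    Write x = 0 + 3·t and substitute into x ≡ 1 (mod 4): 3·t ≡ 1 − 0 = 1 (mod 4).
    The inverse of 3 mod 4 is 3 (since 3·3 = 9 = 2·4 + 1), so t ≡ 3·1 = 3 ≡ 3 (mod 4).
    Then x = 0 + 3·3 = 9, valid modulo lcm(3, 4) = 12: x ≡ 9 (mod 12).
  Combine with x ≡ 2 (mod 5): since gcd(12, 5) = 1, we get a unique residue mod 60.
    Write x = 9 + 12·t and substitute into x ≡ 2 (mod 5): 12·t ≡ 2 − 9 = -7 (mod 5).
    Reduce coefficients mod 5: 2·t ≡ 3 (mod 5).
    The inverse of 2 mod 5 is 3 (since 2·3 = 6 = 1·5 + 1), so t ≡ 3·3 = 9 ≡ 4 (mod 5).
    Then x = 9 + 12·4 = 57, valid modulo lcm(12, 5) = 60: x ≡ 57 (mod 60).
Verify: 57 mod 3 = 0 ✓, 57 mod 4 = 1 ✓, 57 mod 5 = 2 ✓.

x ≡ 57 (mod 60).


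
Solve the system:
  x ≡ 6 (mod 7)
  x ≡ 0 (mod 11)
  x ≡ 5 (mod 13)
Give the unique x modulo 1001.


Moduli 7, 11, 13 are pairwise coprime; by CRT there is a unique solution modulo M = 7 · 11 · 13 = 1001.
Solve pairwise, accumulating the modulus:
  Start with x ≡ 6 (mod 7).
  Combine with x ≡ 0 (mod 11): since gcd(7, 11) = 1, we get a unique residue mod 77.
    Write x = 6 + 7·t and substitute into x ≡ 0 (mod 11): 7·t ≡ 0 − 6 = -6 (mod 11).
    Reduce coefficients mod 11: 7·t ≡ 5 (mod 11).
    The inverse of 7 mod 11 is 8 (since 7·8 = 56 = 5·11 + 1), so t ≡ 8·5 = 40 ≡ 7 (mod 11).
    Then x = 6 + 7·7 = 55, valid modulo lcm(7, 11) = 77: x ≡ 55 (mod 77).
  Combine with x ≡ 5 (mod 13): since gcd(77, 13) = 1, we get a unique residue mod 1001.
    Write x = 55 + 77·t and substitute into x ≡ 5 (mod 13): 77·t ≡ 5 − 55 = -50 (mod 13).
    Reduce coefficients mod 13: 12·t ≡ 2 (mod 13).
    The inverse of 12 mod 13 is 12 (since 12·12 = 144 = 11·13 + 1), so t ≡ 12·2 = 24 ≡ 11 (mod 13).
    Then x = 55 + 77·11 = 902, valid modulo lcm(77, 13) = 1001: x ≡ 902 (mod 1001).
Verify: 902 mod 7 = 6 ✓, 902 mod 11 = 0 ✓, 902 mod 13 = 5 ✓.

x ≡ 902 (mod 1001).


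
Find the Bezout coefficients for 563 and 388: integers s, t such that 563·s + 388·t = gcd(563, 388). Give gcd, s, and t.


Euclidean algorithm on (563, 388) — divide until remainder is 0:
  563 = 1 · 388 + 175
  388 = 2 · 175 + 38
  175 = 4 · 38 + 23
  38 = 1 · 23 + 15
  23 = 1 · 15 + 8
  15 = 1 · 8 + 7
  8 = 1 · 7 + 1
  7 = 7 · 1 + 0
gcd(563, 388) = 1.
Track Bezout coefficients alongside the remainders: start with r₀ = 563 = a·1 + b·0 (s = 1, t = 0) and r₁ = 388 = a·0 + b·1 (s = 0, t = 1); each new remainder r_{k+1} = r_{k-1} − q_k·r_k inherits s_{k+1} = s_{k-1} − q_k·s_k, t_{k+1} = t_{k-1} − q_k·t_k, so r_k = a·s_k + b·t_k at every step:
  q = 1: r = 175, s = 1 − 1·0 = 1, t = 0 − 1·1 = -1  (check: 563·1 + 388·(-1) = 175)
  q = 2: r = 38, s = 0 − 2·1 = -2, t = 1 − 2·(-1) = 3  (check: 563·(-2) + 388·3 = 38)
  q = 4: r = 23, s = 1 − 4·(-2) = 9, t = -1 − 4·3 = -13  (check: 563·9 + 388·(-13) = 23)
  q = 1: r = 15, s = -2 − 1·9 = -11, t = 3 − 1·(-13) = 16  (check: 563·(-11) + 388·16 = 15)
  q = 1: r = 8, s = 9 − 1·(-11) = 20, t = -13 − 1·16 = -29  (check: 563·20 + 388·(-29) = 8)
  q = 1: r = 7, s = -11 − 1·20 = -31, t = 16 − 1·(-29) = 45  (check: 563·(-31) + 388·45 = 7)
  q = 1: r = 1, s = 20 − 1·(-31) = 51, t = -29 − 1·45 = -74  (check: 563·51 + 388·(-74) = 1)
The row with r = 1 (the gcd) gives the Bezout coefficients s = 51, t = -74.
Result: 563 · (51) + 388 · (-74) = 1.

gcd(563, 388) = 1; s = 51, t = -74 (check: 563·51 + 388·(-74) = 1).


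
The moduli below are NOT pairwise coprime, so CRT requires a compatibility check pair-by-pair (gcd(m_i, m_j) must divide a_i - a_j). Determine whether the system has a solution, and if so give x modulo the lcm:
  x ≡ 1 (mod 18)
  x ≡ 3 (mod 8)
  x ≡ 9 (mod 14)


Moduli 18, 8, 14 are not pairwise coprime, so CRT works modulo lcm(m_i) when all pairwise compatibility conditions hold.
Pairwise compatibility: gcd(m_i, m_j) must divide a_i - a_j for every pair.
Merge one congruence at a time:
  Start: x ≡ 1 (mod 18).
  Combine with x ≡ 3 (mod 8): gcd(18, 8) = 2; 3 - 1 = 2, which IS divisible by 2, so compatible.
    Write x = 1 + 18·t and substitute into x ≡ 3 (mod 8): 18·t ≡ 3 − 1 = 2 (mod 8).
    Divide the congruence (and modulus) by g = 2: 9·t ≡ 1 (mod 4).
    Reduce coefficients mod 4: 1·t ≡ 1 (mod 4).
    So t ≡ 1 (mod 4).
    Then x = 1 + 18·1 = 19, valid modulo lcm(18, 8) = 72: x ≡ 19 (mod 72).
  Combine with x ≡ 9 (mod 14): gcd(72, 14) = 2; 9 - 19 = -10, which IS divisible by 2, so compatible.
    Write x = 19 + 72·t and substitute into x ≡ 9 (mod 14): 72·t ≡ 9 − 19 = -10 (mod 14).
    Divide the congruence (and modulus) by g = 2: 36·t ≡ -5 (mod 7).
    Reduce coefficients mod 7: 1·t ≡ 2 (mod 7).
    So t ≡ 2 (mod 7).
    Then x = 19 + 72·2 = 163, valid modulo lcm(72, 14) = 504: x ≡ 163 (mod 504).
Verify: 163 mod 18 = 1, 163 mod 8 = 3, 163 mod 14 = 9.

x ≡ 163 (mod 504).


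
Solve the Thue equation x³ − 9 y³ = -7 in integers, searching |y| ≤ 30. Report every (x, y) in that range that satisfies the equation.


The equation is x³ - 9y³ = -7. For fixed y, x³ = 9·y³ − 7, so a solution requires the RHS to be a perfect cube.
Strategy: iterate y from -30 to 30, compute RHS = 9·y³ − 7, and check whether it is a (positive or negative) perfect cube.
Check small values of y:
  y = 0: RHS = -7 is not a perfect cube.
  y = 1: RHS = 2 is not a perfect cube.
  y = -1: RHS = -16 is not a perfect cube.
  y = 2: RHS = 65 is not a perfect cube.
  y = -2: RHS = -79 is not a perfect cube.
  y = 3: RHS = 236 is not a perfect cube.
  y = -3: RHS = -250 is not a perfect cube.
Continuing the search up to |y| = 30 finds no solutions either.
No (x, y) in the scanned range satisfies the equation.

No integer solutions with |y| ≤ 30.


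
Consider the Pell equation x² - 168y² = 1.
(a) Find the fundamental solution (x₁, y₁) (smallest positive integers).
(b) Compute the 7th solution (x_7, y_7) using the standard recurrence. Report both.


Step 1: Find the fundamental solution (x₁, y₁) of x² - 168y² = 1.
  Expand √168 as a continued fraction. a₀ = ⌊√168⌋ = 12; iterate m_{k+1} = d_k·a_k − m_k, d_{k+1} = (168 − m_{k+1}²)/d_k, a_{k+1} = ⌊(a₀ + m_{k+1})/d_{k+1}⌋ (starting m₀ = 0, d₀ = 1), with convergents p_k = a_k·p_{k-1} + p_{k-2}, q_k = a_k·q_{k-1} + q_{k-2} (p₋₁ = 1, q₋₁ = 0):
  k = 0: a₀ = 12; p₀/q₀ = 12/1; p₀² − 168·q₀² = 144 − 168 = -24.
  k = 1: m = 12, d = 24, a = ⌊(12 + 12)/24⌋ = 1; p/q = (1·12 + 1)/(1·1 + 0) = 13/1; p² − 168·q² = 169 − 168 = 1.
  The first convergent with p² − 168·q² = 1 gives the fundamental solution (x₁, y₁) = (13, 1).
Step 2: Apply the recurrence (x_{n+1}, y_{n+1}) = (x₁x_n + 168y₁y_n, x₁y_n + y₁x_n) repeatedly.
  From (x_1, y_1) = (13, 1): x_2 = 13·13 + 168·1·1 = 337; y_2 = 13·1 + 1·13 = 26.
  From (x_2, y_2) = (337, 26): x_3 = 13·337 + 168·1·26 = 8749; y_3 = 13·26 + 1·337 = 675.
  From (x_3, y_3) = (8749, 675): x_4 = 13·8749 + 168·1·675 = 227137; y_4 = 13·675 + 1·8749 = 17524.
  From (x_4, y_4) = (227137, 17524): x_5 = 13·227137 + 168·1·17524 = 5896813; y_5 = 13·17524 + 1·227137 = 454949.
  From (x_5, y_5) = (5896813, 454949): x_6 = 13·5896813 + 168·1·454949 = 153090001; y_6 = 13·454949 + 1·5896813 = 11811150.
  From (x_6, y_6) = (153090001, 11811150): x_7 = 13·153090001 + 168·1·11811150 = 3974443213; y_7 = 13·11811150 + 1·153090001 = 306634951.
Step 3: Verify x_7² - 168·y_7² = 15796198853361763369 - 15796198853361763368 = 1 (should be 1). ✓

(x_1, y_1) = (13, 1); (x_7, y_7) = (3974443213, 306634951).


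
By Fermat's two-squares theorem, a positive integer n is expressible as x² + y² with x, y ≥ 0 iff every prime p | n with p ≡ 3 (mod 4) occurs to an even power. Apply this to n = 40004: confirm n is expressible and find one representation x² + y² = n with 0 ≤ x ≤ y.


Step 1: Factor n = 40004 = 2^2 · 73 · 137.
Step 2: Check the mod-4 condition on each prime factor: 2 = 2 (special); 73 ≡ 1 (mod 4), exponent 1; 137 ≡ 1 (mod 4), exponent 1.
All primes ≡ 3 (mod 4) appear to even exponent (or don't appear), so by the two-squares theorem n IS expressible as a sum of two squares.
Step 3: Build a representation. Group n = k² · m with k = 2 and m = 73 · 137 = 10001 (a product of primes ≡ 1 (mod 4)); a representation of m scales to one of n via (k·x)² + (k·y)² = k²(x² + y²). Each prime p ≡ 1 (mod 4) is itself a sum of two squares; find a² by testing p − a² for a perfect square:
  73: 73 − 1² = 72, 73 − 2² = 69, 73 − 3² = 64 = 8² ⇒ 73 = 3² + 8².
  137: 137 − 1² = 136, 137 − 2² = 133, 137 − 3² = 128, 137 − 4² = 121 = 11² ⇒ 137 = 4² + 11².
  Combine using the Brahmagupta–Fibonacci identity (a² + b²)(c² + d²) = (ac − bd)² + (ad + bc)² = (ac + bd)² + (ad − bc)²:
  73 · 137 = 10001: from (3² + 8²)(4² + 11²), take (3·4 − 8·11, 3·11 + 8·4) = (12 − 88, 33 + 32) = (-76, 65); dropping signs (only squares matter) gives (76, 65); check 76² + 65² = 5776 + 4225 = 10001 ✓.
  Scale by k = 2: (2·76, 2·65) = (152, 130).
Step 4: Order so x ≤ y and verify: 130² + 152² = 16900 + 23104 = 40004 = n. ✓

n = 40004 = 130² + 152² (one valid representation with x ≤ y).


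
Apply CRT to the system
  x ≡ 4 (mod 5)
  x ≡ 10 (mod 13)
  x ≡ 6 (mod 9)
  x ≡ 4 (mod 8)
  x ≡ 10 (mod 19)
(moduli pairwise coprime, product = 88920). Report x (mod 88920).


Product of moduli M = 5 · 13 · 9 · 8 · 19 = 88920.
Merge one congruence at a time:
  Start: x ≡ 4 (mod 5).
  Combine with x ≡ 10 (mod 13); new modulus lcm = 65.
    Write x = 4 + 5·t and substitute into x ≡ 10 (mod 13): 5·t ≡ 10 − 4 = 6 (mod 13).
    The inverse of 5 mod 13 is 8 (since 5·8 = 40 = 3·13 + 1), so t ≡ 8·6 = 48 ≡ 9 (mod 13).
    Then x = 4 + 5·9 = 49, valid modulo lcm(5, 13) = 65: x ≡ 49 (mod 65).
  Combine with x ≡ 6 (mod 9); new modulus lcm = 585.
    Write x = 49 + 65·t and substitute into x ≡ 6 (mod 9): 65·t ≡ 6 − 49 = -43 (mod 9).
    Reduce coefficients mod 9: 2·t ≡ 2 (mod 9).
    The inverse of 2 mod 9 is 5 (since 2·5 = 10 = 1·9 + 1), so t ≡ 5·2 = 10 ≡ 1 (mod 9).
    Then x = 49 + 65·1 = 114, valid modulo lcm(65, 9) = 585: x ≡ 114 (mod 585).
  Combine with x ≡ 4 (mod 8); new modulus lcm = 4680.
    Write x = 114 + 585·t and substitute into x ≡ 4 (mod 8): 585·t ≡ 4 − 114 = -110 (mod 8).
    Reduce coefficients mod 8: 1·t ≡ 2 (mod 8).
    So t ≡ 2 (mod 8).
    Then x = 114 + 585·2 = 1284, valid modulo lcm(585, 8) = 4680: x ≡ 1284 (mod 4680).
  Combine with x ≡ 10 (mod 19); new modulus lcm = 88920.
    Write x = 1284 + 4680·t and substitute into x ≡ 10 (mod 19): 4680·t ≡ 10 − 1284 = -1274 (mod 19).
    Reduce coefficients mod 19: 6·t ≡ 18 (mod 19).
    The inverse of 6 mod 19 is 16 (since 6·16 = 96 = 5·19 + 1), so t ≡ 16·18 = 288 ≡ 3 (mod 19).
    Then x = 1284 + 4680·3 = 15324, valid modulo lcm(4680, 19) = 88920: x ≡ 15324 (mod 88920).
Verify against each original: 15324 mod 5 = 4, 15324 mod 13 = 10, 15324 mod 9 = 6, 15324 mod 8 = 4, 15324 mod 19 = 10.

x ≡ 15324 (mod 88920).


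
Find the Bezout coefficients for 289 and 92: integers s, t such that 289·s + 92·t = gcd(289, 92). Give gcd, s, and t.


Euclidean algorithm on (289, 92) — divide until remainder is 0:
  289 = 3 · 92 + 13
  92 = 7 · 13 + 1
  13 = 13 · 1 + 0
gcd(289, 92) = 1.
Track Bezout coefficients alongside the remainders: start with r₀ = 289 = a·1 + b·0 (s = 1, t = 0) and r₁ = 92 = a·0 + b·1 (s = 0, t = 1); each new remainder r_{k+1} = r_{k-1} − q_k·r_k inherits s_{k+1} = s_{k-1} − q_k·s_k, t_{k+1} = t_{k-1} − q_k·t_k, so r_k = a·s_k + b·t_k at every step:
  q = 3: r = 13, s = 1 − 3·0 = 1, t = 0 − 3·1 = -3  (check: 289·1 + 92·(-3) = 13)
  q = 7: r = 1, s = 0 − 7·1 = -7, t = 1 − 7·(-3) = 22  (check: 289·(-7) + 92·22 = 1)
The row with r = 1 (the gcd) gives the Bezout coefficients s = -7, t = 22.
Result: 289 · (-7) + 92 · (22) = 1.

gcd(289, 92) = 1; s = -7, t = 22 (check: 289·(-7) + 92·22 = 1).


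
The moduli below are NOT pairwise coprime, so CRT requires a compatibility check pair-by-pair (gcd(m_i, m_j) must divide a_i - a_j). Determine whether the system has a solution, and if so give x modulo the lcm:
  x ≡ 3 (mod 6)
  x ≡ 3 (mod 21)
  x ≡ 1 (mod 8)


Moduli 6, 21, 8 are not pairwise coprime, so CRT works modulo lcm(m_i) when all pairwise compatibility conditions hold.
Pairwise compatibility: gcd(m_i, m_j) must divide a_i - a_j for every pair.
Merge one congruence at a time:
  Start: x ≡ 3 (mod 6).
  Combine with x ≡ 3 (mod 21): gcd(6, 21) = 3; 3 - 3 = 0, which IS divisible by 3, so compatible.
    Write x = 3 + 6·t and substitute into x ≡ 3 (mod 21): 6·t ≡ 3 − 3 = 0 (mod 21).
    Divide the congruence (and modulus) by g = 3: 2·t ≡ 0 (mod 7).
    The inverse of 2 mod 7 is 4 (since 2·4 = 8 = 1·7 + 1), so t ≡ 4·0 = 0 ≡ 0 (mod 7).
    Then x = 3 + 6·0 = 3, valid modulo lcm(6, 21) = 42: x ≡ 3 (mod 42).
  Combine with x ≡ 1 (mod 8): gcd(42, 8) = 2; 1 - 3 = -2, which IS divisible by 2, so compatible.
    Write x = 3 + 42·t and substitute into x ≡ 1 (mod 8): 42·t ≡ 1 − 3 = -2 (mod 8).
    Divide the congruence (and modulus) by g = 2: 21·t ≡ -1 (mod 4).
    Reduce coefficients mod 4: 1·t ≡ 3 (mod 4).
    So t ≡ 3 (mod 4).
    Then x = 3 + 42·3 = 129, valid modulo lcm(42, 8) = 168: x ≡ 129 (mod 168).
Verify: 129 mod 6 = 3, 129 mod 21 = 3, 129 mod 8 = 1.

x ≡ 129 (mod 168).


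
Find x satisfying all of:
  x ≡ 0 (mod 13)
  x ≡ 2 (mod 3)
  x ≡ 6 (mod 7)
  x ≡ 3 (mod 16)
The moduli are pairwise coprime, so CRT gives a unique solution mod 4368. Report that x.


Product of moduli M = 13 · 3 · 7 · 16 = 4368.
Merge one congruence at a time:
  Start: x ≡ 0 (mod 13).
  Combine with x ≡ 2 (mod 3); new modulus lcm = 39.
    Write x = 0 + 13·t and substitute into x ≡ 2 (mod 3): 13·t ≡ 2 − 0 = 2 (mod 3).
    Reduce coefficients mod 3: 1·t ≡ 2 (mod 3).
    So t ≡ 2 (mod 3).
    Then x = 0 + 13·2 = 26, valid modulo lcm(13, 3) = 39: x ≡ 26 (mod 39).
  Combine with x ≡ 6 (mod 7); new modulus lcm = 273.
    Write x = 26 + 39·t and substitute into x ≡ 6 (mod 7): 39·t ≡ 6 − 26 = -20 (mod 7).
    Reduce coefficients mod 7: 4·t ≡ 1 (mod 7).
    The inverse of 4 mod 7 is 2 (since 4·2 = 8 = 1·7 + 1), so t ≡ 2·1 = 2 ≡ 2 (mod 7).
    Then x = 26 + 39·2 = 104, valid modulo lcm(39, 7) = 273: x ≡ 104 (mod 273).
  Combine with x ≡ 3 (mod 16); new modulus lcm = 4368.
    Write x = 104 + 273·t and substitute into x ≡ 3 (mod 16): 273·t ≡ 3 − 104 = -101 (mod 16).
    Reduce coefficients mod 16: 1·t ≡ 11 (mod 16).
    So t ≡ 11 (mod 16).
    Then x = 104 + 273·11 = 3107, valid modulo lcm(273, 16) = 4368: x ≡ 3107 (mod 4368).
Verify against each original: 3107 mod 13 = 0, 3107 mod 3 = 2, 3107 mod 7 = 6, 3107 mod 16 = 3.

x ≡ 3107 (mod 4368).


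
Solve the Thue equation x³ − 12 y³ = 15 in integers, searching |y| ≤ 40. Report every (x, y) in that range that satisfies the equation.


The equation is x³ - 12y³ = 15. For fixed y, x³ = 12·y³ + 15, so a solution requires the RHS to be a perfect cube.
Strategy: iterate y from -40 to 40, compute RHS = 12·y³ + 15, and check whether it is a (positive or negative) perfect cube.
Check small values of y:
  y = 0: RHS = 15 is not a perfect cube.
  y = 1: RHS = 27 = (3)³ ⇒ x = 3 works.
  y = -1: RHS = 3 is not a perfect cube.
  y = 2: RHS = 111 is not a perfect cube.
  y = -2: RHS = -81 is not a perfect cube.
  y = 3: RHS = 339 is not a perfect cube.
  y = -3: RHS = -309 is not a perfect cube.
Continuing the search up to |y| = 40 finds no further solutions beyond those listed.
Collected solutions: (3, 1).

Solutions (with |y| ≤ 40): (3, 1).


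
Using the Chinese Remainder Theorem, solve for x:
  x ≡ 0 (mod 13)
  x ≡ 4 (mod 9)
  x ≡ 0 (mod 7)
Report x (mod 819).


Moduli 13, 9, 7 are pairwise coprime; by CRT there is a unique solution modulo M = 13 · 9 · 7 = 819.
Solve pairwise, accumulating the modulus:
  Start with x ≡ 0 (mod 13).
  Combine with x ≡ 4 (mod 9): since gcd(13, 9) = 1, we get a unique residue mod 117.
    Write x = 0 + 13·t and substitute into x ≡ 4 (mod 9): 13·t ≡ 4 − 0 = 4 (mod 9).
    Reduce coefficients mod 9: 4·t ≡ 4 (mod 9).
    The inverse of 4 mod 9 is 7 (since 4·7 = 28 = 3·9 + 1), so t ≡ 7·4 = 28 ≡ 1 (mod 9).
    Then x = 0 + 13·1 = 13, valid modulo lcm(13, 9) = 117: x ≡ 13 (mod 117).
  Combine with x ≡ 0 (mod 7): since gcd(117, 7) = 1, we get a unique residue mod 819.
    Write x = 13 + 117·t and substitute into x ≡ 0 (mod 7): 117·t ≡ 0 − 13 = -13 (mod 7).
    Reduce coefficients mod 7: 5·t ≡ 1 (mod 7).
    The inverse of 5 mod 7 is 3 (since 5·3 = 15 = 2·7 + 1), so t ≡ 3·1 = 3 ≡ 3 (mod 7).
    Then x = 13 + 117·3 = 364, valid modulo lcm(117, 7) = 819: x ≡ 364 (mod 819).
Verify: 364 mod 13 = 0 ✓, 364 mod 9 = 4 ✓, 364 mod 7 = 0 ✓.

x ≡ 364 (mod 819).


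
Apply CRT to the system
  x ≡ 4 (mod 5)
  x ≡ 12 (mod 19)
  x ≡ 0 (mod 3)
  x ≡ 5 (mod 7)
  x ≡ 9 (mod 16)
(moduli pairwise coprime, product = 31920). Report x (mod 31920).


Product of moduli M = 5 · 19 · 3 · 7 · 16 = 31920.
Merge one congruence at a time:
  Start: x ≡ 4 (mod 5).
  Combine with x ≡ 12 (mod 19); new modulus lcm = 95.
    Write x = 4 + 5·t and substitute into x ≡ 12 (mod 19): 5·t ≡ 12 − 4 = 8 (mod 19).
    The inverse of 5 mod 19 is 4 (since 5·4 = 20 = 1·19 + 1), so t ≡ 4·8 = 32 ≡ 13 (mod 19).
    Then x = 4 + 5·13 = 69, valid modulo lcm(5, 19) = 95: x ≡ 69 (mod 95).
  Combine with x ≡ 0 (mod 3); new modulus lcm = 285.
    Write x = 69 + 95·t and substitute into x ≡ 0 (mod 3): 95·t ≡ 0 − 69 = -69 (mod 3).
    Reduce coefficients mod 3: 2·t ≡ 0 (mod 3).
    The inverse of 2 mod 3 is 2 (since 2·2 = 4 = 1·3 + 1), so t ≡ 2·0 = 0 ≡ 0 (mod 3).
    Then x = 69 + 95·0 = 69, valid modulo lcm(95, 3) = 285: x ≡ 69 (mod 285).
  Combine with x ≡ 5 (mod 7); new modulus lcm = 1995.
    Write x = 69 + 285·t and substitute into x ≡ 5 (mod 7): 285·t ≡ 5 − 69 = -64 (mod 7).
    Reduce coefficients mod 7: 5·t ≡ 6 (mod 7).
    The inverse of 5 mod 7 is 3 (since 5·3 = 15 = 2·7 + 1), so t ≡ 3·6 = 18 ≡ 4 (mod 7).
    Then x = 69 + 285·4 = 1209, valid modulo lcm(285, 7) = 1995: x ≡ 1209 (mod 1995).
  Combine with x ≡ 9 (mod 16); new modulus lcm = 31920.
    Write x = 1209 + 1995·t and substitute into x ≡ 9 (mod 16): 1995·t ≡ 9 − 1209 = -1200 (mod 16).
    Reduce coefficients mod 16: 11·t ≡ 0 (mod 16).
    The inverse of 11 mod 16 is 3 (since 11·3 = 33 = 2·16 + 1), so t ≡ 3·0 = 0 ≡ 0 (mod 16).
    Then x = 1209 + 1995·0 = 1209, valid modulo lcm(1995, 16) = 31920: x ≡ 1209 (mod 31920).
Verify against each original: 1209 mod 5 = 4, 1209 mod 19 = 12, 1209 mod 3 = 0, 1209 mod 7 = 5, 1209 mod 16 = 9.

x ≡ 1209 (mod 31920).


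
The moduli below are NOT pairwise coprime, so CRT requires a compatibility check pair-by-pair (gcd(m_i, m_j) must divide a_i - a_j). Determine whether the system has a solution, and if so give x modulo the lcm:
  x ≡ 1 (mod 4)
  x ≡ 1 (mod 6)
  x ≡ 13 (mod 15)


Moduli 4, 6, 15 are not pairwise coprime, so CRT works modulo lcm(m_i) when all pairwise compatibility conditions hold.
Pairwise compatibility: gcd(m_i, m_j) must divide a_i - a_j for every pair.
Merge one congruence at a time:
  Start: x ≡ 1 (mod 4).
  Combine with x ≡ 1 (mod 6): gcd(4, 6) = 2; 1 - 1 = 0, which IS divisible by 2, so compatible.
    Write x = 1 + 4·t and substitute into x ≡ 1 (mod 6): 4·t ≡ 1 − 1 = 0 (mod 6).
    Divide the congruence (and modulus) by g = 2: 2·t ≡ 0 (mod 3).
    The inverse of 2 mod 3 is 2 (since 2·2 = 4 = 1·3 + 1), so t ≡ 2·0 = 0 ≡ 0 (mod 3).
    Then x = 1 + 4·0 = 1, valid modulo lcm(4, 6) = 12: x ≡ 1 (mod 12).
  Combine with x ≡ 13 (mod 15): gcd(12, 15) = 3; 13 - 1 = 12, which IS divisible by 3, so compatible.
    Write x = 1 + 12·t and substitute into x ≡ 13 (mod 15): 12·t ≡ 13 − 1 = 12 (mod 15).
    Divide the congruence (and modulus) by g = 3: 4·t ≡ 4 (mod 5).
    The inverse of 4 mod 5 is 4 (since 4·4 = 16 = 3·5 + 1), so t ≡ 4·4 = 16 ≡ 1 (mod 5).
    Then x = 1 + 12·1 = 13, valid modulo lcm(12, 15) = 60: x ≡ 13 (mod 60).
Verify: 13 mod 4 = 1, 13 mod 6 = 1, 13 mod 15 = 13.

x ≡ 13 (mod 60).


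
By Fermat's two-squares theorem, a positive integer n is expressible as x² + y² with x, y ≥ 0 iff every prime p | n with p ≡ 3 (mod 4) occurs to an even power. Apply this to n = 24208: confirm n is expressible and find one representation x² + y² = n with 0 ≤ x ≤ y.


Step 1: Factor n = 24208 = 2^4 · 17 · 89.
Step 2: Check the mod-4 condition on each prime factor: 2 = 2 (special); 17 ≡ 1 (mod 4), exponent 1; 89 ≡ 1 (mod 4), exponent 1.
All primes ≡ 3 (mod 4) appear to even exponent (or don't appear), so by the two-squares theorem n IS expressible as a sum of two squares.
Step 3: Build a representation. Group n = k² · m with k = 4 and m = 17 · 89 = 1513 (a product of primes ≡ 1 (mod 4)); a representation of m scales to one of n via (k·x)² + (k·y)² = k²(x² + y²). Each prime p ≡ 1 (mod 4) is itself a sum of two squares; find a² by testing p − a² for a perfect square:
  17: 17 − 1² = 16 = 4² ⇒ 17 = 1² + 4².
  89: 89 − 1² = 88, 89 − 2² = 85, 89 − 3² = 80, 89 − 4² = 73, 89 − 5² = 64 = 8² ⇒ 89 = 5² + 8².
  Combine using the Brahmagupta–Fibonacci identity (a² + b²)(c² + d²) = (ac − bd)² + (ad + bc)² = (ac + bd)² + (ad − bc)²:
  17 · 89 = 1513: from (1² + 4²)(5² + 8²), take (1·5 − 4·8, 1·8 + 4·5) = (5 − 32, 8 + 20) = (-27, 28); dropping signs (only squares matter) gives (27, 28); check 27² + 28² = 729 + 784 = 1513 ✓.
  Scale by k = 4: (4·27, 4·28) = (108, 112).
Step 4: Order so x ≤ y and verify: 108² + 112² = 11664 + 12544 = 24208 = n. ✓

n = 24208 = 108² + 112² (one valid representation with x ≤ y).


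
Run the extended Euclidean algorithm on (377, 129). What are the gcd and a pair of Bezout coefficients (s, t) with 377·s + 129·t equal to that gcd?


Euclidean algorithm on (377, 129) — divide until remainder is 0:
  377 = 2 · 129 + 119
  129 = 1 · 119 + 10
  119 = 11 · 10 + 9
  10 = 1 · 9 + 1
  9 = 9 · 1 + 0
gcd(377, 129) = 1.
Track Bezout coefficients alongside the remainders: start with r₀ = 377 = a·1 + b·0 (s = 1, t = 0) and r₁ = 129 = a·0 + b·1 (s = 0, t = 1); each new remainder r_{k+1} = r_{k-1} − q_k·r_k inherits s_{k+1} = s_{k-1} − q_k·s_k, t_{k+1} = t_{k-1} − q_k·t_k, so r_k = a·s_k + b·t_k at every step:
  q = 2: r = 119, s = 1 − 2·0 = 1, t = 0 − 2·1 = -2  (check: 377·1 + 129·(-2) = 119)
  q = 1: r = 10, s = 0 − 1·1 = -1, t = 1 − 1·(-2) = 3  (check: 377·(-1) + 129·3 = 10)
  q = 11: r = 9, s = 1 − 11·(-1) = 12, t = -2 − 11·3 = -35  (check: 377·12 + 129·(-35) = 9)
  q = 1: r = 1, s = -1 − 1·12 = -13, t = 3 − 1·(-35) = 38  (check: 377·(-13) + 129·38 = 1)
The row with r = 1 (the gcd) gives the Bezout coefficients s = -13, t = 38.
Result: 377 · (-13) + 129 · (38) = 1.

gcd(377, 129) = 1; s = -13, t = 38 (check: 377·(-13) + 129·38 = 1).


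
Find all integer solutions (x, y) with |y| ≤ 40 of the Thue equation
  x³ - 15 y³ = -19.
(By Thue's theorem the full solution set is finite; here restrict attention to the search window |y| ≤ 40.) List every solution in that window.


The equation is x³ - 15y³ = -19. For fixed y, x³ = 15·y³ − 19, so a solution requires the RHS to be a perfect cube.
Strategy: iterate y from -40 to 40, compute RHS = 15·y³ − 19, and check whether it is a (positive or negative) perfect cube.
Check small values of y:
  y = 0: RHS = -19 is not a perfect cube.
  y = 1: RHS = -4 is not a perfect cube.
  y = -1: RHS = -34 is not a perfect cube.
  y = 2: RHS = 101 is not a perfect cube.
  y = -2: RHS = -139 is not a perfect cube.
  y = 3: RHS = 386 is not a perfect cube.
  y = -3: RHS = -424 is not a perfect cube.
Continuing the search up to |y| = 40 finds no solutions either.
No (x, y) in the scanned range satisfies the equation.

No integer solutions with |y| ≤ 40.


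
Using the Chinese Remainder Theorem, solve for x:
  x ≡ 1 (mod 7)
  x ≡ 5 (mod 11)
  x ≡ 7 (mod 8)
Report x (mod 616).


Moduli 7, 11, 8 are pairwise coprime; by CRT there is a unique solution modulo M = 7 · 11 · 8 = 616.
Solve pairwise, accumulating the modulus:
  Start with x ≡ 1 (mod 7).
  Combine with x ≡ 5 (mod 11): since gcd(7, 11) = 1, we get a unique residue mod 77.
    Write x = 1 + 7·t and substitute into x ≡ 5 (mod 11): 7·t ≡ 5 − 1 = 4 (mod 11).
    The inverse of 7 mod 11 is 8 (since 7·8 = 56 = 5·11 + 1), so t ≡ 8·4 = 32 ≡ 10 (mod 11).
    Then x = 1 + 7·10 = 71, valid modulo lcm(7, 11) = 77: x ≡ 71 (mod 77).
  Combine with x ≡ 7 (mod 8): since gcd(77, 8) = 1, we get a unique residue mod 616.
    Write x = 71 + 77·t and substitute into x ≡ 7 (mod 8): 77·t ≡ 7 − 71 = -64 (mod 8).
    Reduce coefficients mod 8: 5·t ≡ 0 (mod 8).
    The inverse of 5 mod 8 is 5 (since 5·5 = 25 = 3·8 + 1), so t ≡ 5·0 = 0 ≡ 0 (mod 8).
    Then x = 71 + 77·0 = 71, valid modulo lcm(77, 8) = 616: x ≡ 71 (mod 616).
Verify: 71 mod 7 = 1 ✓, 71 mod 11 = 5 ✓, 71 mod 8 = 7 ✓.

x ≡ 71 (mod 616).


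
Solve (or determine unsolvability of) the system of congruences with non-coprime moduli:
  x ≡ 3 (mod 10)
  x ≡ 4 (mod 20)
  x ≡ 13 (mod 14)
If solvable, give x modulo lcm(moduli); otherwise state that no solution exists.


Moduli 10, 20, 14 are not pairwise coprime, so CRT works modulo lcm(m_i) when all pairwise compatibility conditions hold.
Pairwise compatibility: gcd(m_i, m_j) must divide a_i - a_j for every pair.
Merge one congruence at a time:
  Start: x ≡ 3 (mod 10).
  Combine with x ≡ 4 (mod 20): gcd(10, 20) = 10, and 4 - 3 = 1 is NOT divisible by 10.
    ⇒ system is inconsistent (no integer solution).

No solution (the system is inconsistent).
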